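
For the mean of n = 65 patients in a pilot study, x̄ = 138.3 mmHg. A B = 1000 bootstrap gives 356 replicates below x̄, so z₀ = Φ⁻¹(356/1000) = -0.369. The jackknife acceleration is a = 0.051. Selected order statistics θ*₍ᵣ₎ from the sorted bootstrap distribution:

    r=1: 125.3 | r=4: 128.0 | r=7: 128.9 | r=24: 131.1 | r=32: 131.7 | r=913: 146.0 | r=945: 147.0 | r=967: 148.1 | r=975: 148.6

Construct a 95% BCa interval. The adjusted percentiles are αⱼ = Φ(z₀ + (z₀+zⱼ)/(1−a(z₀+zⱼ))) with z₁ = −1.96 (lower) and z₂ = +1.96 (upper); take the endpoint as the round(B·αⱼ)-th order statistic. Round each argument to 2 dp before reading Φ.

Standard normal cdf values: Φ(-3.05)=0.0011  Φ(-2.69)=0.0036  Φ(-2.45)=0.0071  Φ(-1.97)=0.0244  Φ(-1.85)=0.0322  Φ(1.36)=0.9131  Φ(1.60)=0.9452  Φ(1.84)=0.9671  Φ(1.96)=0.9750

(128.9, 146.0)

Lower: z₀ + z₁ = -0.369 + (-1.960) = -2.329; 1 − a(z₀+z₁) = 1 − (0.051)(-2.329) = 1.1188; argument = -0.369 + (-2.329)/1.1188 = -2.4507 → -2.45.
α₁ = Φ(-2.45) = 0.0071; rank = round(1000 × 0.0071) = 7; θ*₍7₎ = 128.9.
Upper: z₀ + z₂ = 1.591; 1 − a(z₀+z₂) = 0.9189; argument = 1.3625 → 1.36; α₂ = 0.9131; rank = 913; θ*₍913₎ = 146.0.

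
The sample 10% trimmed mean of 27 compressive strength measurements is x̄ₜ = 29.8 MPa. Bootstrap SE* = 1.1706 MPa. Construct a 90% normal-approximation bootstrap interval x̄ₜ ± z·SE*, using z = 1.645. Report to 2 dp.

Margin = 1.645 × 1.1706 = 1.926
Interval: 29.8 ± 1.926

(27.87, 31.73)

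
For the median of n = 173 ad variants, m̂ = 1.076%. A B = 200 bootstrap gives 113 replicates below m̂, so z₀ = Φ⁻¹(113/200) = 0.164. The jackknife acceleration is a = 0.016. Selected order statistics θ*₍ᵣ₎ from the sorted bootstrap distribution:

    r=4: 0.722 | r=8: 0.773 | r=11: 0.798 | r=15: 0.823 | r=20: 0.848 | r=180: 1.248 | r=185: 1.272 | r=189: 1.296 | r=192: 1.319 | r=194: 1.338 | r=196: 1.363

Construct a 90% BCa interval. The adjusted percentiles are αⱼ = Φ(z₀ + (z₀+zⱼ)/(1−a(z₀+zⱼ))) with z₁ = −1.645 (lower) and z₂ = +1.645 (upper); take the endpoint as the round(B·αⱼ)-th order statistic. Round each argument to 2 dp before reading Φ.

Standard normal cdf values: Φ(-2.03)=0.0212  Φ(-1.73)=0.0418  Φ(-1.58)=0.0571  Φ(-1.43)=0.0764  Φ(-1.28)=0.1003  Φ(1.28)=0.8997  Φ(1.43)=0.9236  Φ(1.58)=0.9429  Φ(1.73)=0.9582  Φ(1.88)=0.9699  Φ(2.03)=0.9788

(0.848, 1.363)

Lower: z₀ + z₁ = 0.164 + (-1.645) = -1.481; 1 − a(z₀+z₁) = 1 − (0.016)(-1.481) = 1.0237; argument = 0.164 + (-1.481)/1.0237 = -1.2827 → -1.28.
α₁ = Φ(-1.28) = 0.1003; rank = round(200 × 0.1003) = 20; θ*₍20₎ = 0.848.
Upper: z₀ + z₂ = 1.809; 1 − a(z₀+z₂) = 0.9711; argument = 2.0269 → 2.03; α₂ = 0.9788; rank = 196; θ*₍196₎ = 1.363.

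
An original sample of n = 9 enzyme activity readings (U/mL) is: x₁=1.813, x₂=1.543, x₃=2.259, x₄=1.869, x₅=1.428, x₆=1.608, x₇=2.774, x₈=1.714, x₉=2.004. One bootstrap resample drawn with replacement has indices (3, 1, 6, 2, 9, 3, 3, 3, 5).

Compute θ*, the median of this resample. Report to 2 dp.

θ* = 2.00

Resample values: 2.259, 1.813, 1.608, 1.543, 2.004, 2.259, 2.259, 2.259, 1.428.
Sorted: 1.428, 1.543, 1.608, 1.813, 2.004, 2.259, 2.259, 2.259, 2.259
Median = middle value = 2.00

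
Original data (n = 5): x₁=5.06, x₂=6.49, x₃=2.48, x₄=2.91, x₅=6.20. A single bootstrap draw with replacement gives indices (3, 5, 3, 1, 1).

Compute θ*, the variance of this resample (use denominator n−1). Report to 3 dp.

Resample values: 2.48, 6.20, 2.48, 5.06, 5.06.
Mean = 4.2560; sum of squared deviations = 11.3803
s² = 11.3803 / 4 = 2.8451

θ* = 2.845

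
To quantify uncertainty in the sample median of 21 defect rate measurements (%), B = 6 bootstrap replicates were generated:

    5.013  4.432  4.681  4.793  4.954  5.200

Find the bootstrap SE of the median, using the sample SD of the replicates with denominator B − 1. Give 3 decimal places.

SE* = 0.271

Bootstrap SE is the standard deviation of the 6 replicate medians.
Mean of replicates: (5.013 + 4.432 + 4.681 + 4.793 + 4.954 + 5.200) / 6 = 29.0730 / 6 = 4.8455
Sum of squared deviations: (+0.1675)² + (−0.4135)² + (−0.1645)² + (−0.0525)² + (+0.1085)² + (+0.3545)² = 0.3663
Variance = 0.3663 / 5 = 0.0733
SE* = √0.0733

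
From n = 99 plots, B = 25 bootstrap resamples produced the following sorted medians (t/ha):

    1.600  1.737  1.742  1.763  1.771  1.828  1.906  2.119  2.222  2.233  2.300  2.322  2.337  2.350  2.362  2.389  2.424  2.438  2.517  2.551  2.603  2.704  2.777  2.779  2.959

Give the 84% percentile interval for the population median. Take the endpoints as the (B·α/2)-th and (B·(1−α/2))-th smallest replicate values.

α = 0.16; lower rank = 25 × 0.080 = 2; upper rank = 25 × 0.920 = 23.
The 2nd smallest replicate is 1.737; the 23rd is 2.777.

(1.737, 2.777)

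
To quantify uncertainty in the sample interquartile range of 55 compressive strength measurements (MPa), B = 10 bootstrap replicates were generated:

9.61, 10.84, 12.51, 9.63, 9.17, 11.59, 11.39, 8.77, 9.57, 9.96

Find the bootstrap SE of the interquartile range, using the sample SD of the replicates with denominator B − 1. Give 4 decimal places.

Bootstrap SE is the standard deviation of the 10 replicate interquartile ranges.
Mean of replicates: (9.61 + 10.84 + 12.51 + 9.63 + 9.17 + 11.59 + 11.39 + 8.77 + 9.57 + 9.96) / 10 = 103.04000 / 10 = 10.30400
Sum of squared deviations: (−0.69400)² + (+0.53600)² + (+2.20600)² + (−0.67400)² + (−1.13400)² + (+1.28600)² + (+1.08600)² + (−1.53400)² + (−0.73400)² + (−0.34400)² = 13.21904
Variance = 13.21904 / 9 = 1.46878
SE* = √1.46878

SE* = 1.2119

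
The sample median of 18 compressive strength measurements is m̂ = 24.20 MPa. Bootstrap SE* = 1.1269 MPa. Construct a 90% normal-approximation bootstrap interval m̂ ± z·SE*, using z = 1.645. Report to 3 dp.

Margin = 1.645 × 1.1269 = 1.8538
Interval: 24.20 ± 1.8538

(22.346, 26.054)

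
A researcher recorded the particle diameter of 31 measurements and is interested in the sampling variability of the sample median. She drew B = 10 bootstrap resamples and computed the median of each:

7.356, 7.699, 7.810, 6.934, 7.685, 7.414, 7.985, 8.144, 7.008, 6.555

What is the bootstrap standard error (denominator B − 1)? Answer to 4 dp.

SE* = 0.5041

Bootstrap SE is the standard deviation of the 10 replicate medians.
Mean of replicates: (7.356 + 7.699 + 7.810 + 6.934 + 7.685 + 7.414 + 7.985 + 8.144 + 7.008 + 6.555) / 10 = 74.59000 / 10 = 7.45900
Sum of squared deviations: (−0.10300)² + (+0.24000)² + (+0.35100)² + (−0.52500)² + (+0.22600)² + (−0.04500)² + (+0.52600)² + (+0.68500)² + (−0.45100)² + (−0.90400)² = 2.28665
Variance = 2.28665 / 9 = 0.25407
SE* = √0.25407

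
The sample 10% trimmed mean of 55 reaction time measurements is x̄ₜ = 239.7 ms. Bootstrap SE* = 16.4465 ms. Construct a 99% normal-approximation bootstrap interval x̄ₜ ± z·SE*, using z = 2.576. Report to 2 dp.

Margin = 2.576 × 16.4465 = 42.366
Interval: 239.7 ± 42.366

(197.33, 282.07)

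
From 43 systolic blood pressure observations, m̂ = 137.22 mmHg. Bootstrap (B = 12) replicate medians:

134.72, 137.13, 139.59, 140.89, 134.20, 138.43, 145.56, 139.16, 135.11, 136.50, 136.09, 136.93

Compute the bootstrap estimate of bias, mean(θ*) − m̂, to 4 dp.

mean(θ*) = (134.72 + 137.13 + 139.59 + 140.89 + 134.20 + 138.43 + 145.56 + 139.16 + 135.11 + 136.50 + 136.09 + 136.93) / 12 = 137.85917
bias = 137.85917 − 137.22

bias = +0.6392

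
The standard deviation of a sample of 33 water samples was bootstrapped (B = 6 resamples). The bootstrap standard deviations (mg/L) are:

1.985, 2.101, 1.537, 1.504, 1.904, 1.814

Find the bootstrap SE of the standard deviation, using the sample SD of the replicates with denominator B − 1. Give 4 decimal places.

Bootstrap SE is the standard deviation of the 6 replicate standard deviations.
Mean of replicates: (1.985 + 2.101 + 1.537 + 1.504 + 1.904 + 1.814) / 6 = 10.84500 / 6 = 1.80750
Sum of squared deviations: (+0.17750)² + (+0.29350)² + (−0.27050)² + (−0.30350)² + (+0.09650)² + (+0.00650)² = 0.29229
Variance = 0.29229 / 5 = 0.05846
SE* = √0.05846

SE* = 0.2418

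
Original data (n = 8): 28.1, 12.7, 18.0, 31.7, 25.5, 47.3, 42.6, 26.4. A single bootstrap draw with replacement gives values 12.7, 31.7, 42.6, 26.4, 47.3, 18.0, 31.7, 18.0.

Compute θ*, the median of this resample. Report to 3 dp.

Sorted: 12.7, 18.0, 18.0, 26.4, 31.7, 31.7, 42.6, 47.3
Median = average of the two middle values = 29.050

θ* = 29.050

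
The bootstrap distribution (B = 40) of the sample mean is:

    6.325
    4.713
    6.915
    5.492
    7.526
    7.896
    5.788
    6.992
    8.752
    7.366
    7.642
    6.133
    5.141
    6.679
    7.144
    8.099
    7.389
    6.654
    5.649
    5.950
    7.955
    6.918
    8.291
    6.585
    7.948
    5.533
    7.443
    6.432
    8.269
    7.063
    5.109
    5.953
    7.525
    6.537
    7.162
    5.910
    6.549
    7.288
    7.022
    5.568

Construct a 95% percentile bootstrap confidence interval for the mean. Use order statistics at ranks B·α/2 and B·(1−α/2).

Sorted replicates: 4.713, 5.109, 5.141, 5.492, 5.533, 5.568, 5.649, 5.788, 5.910, 5.950, 5.953, 6.133, 6.325, 6.432, 6.537, 6.549, 6.585, 6.654, 6.679, 6.915, 6.918, 6.992, 7.022, 7.063, 7.144, 7.162, 7.288, 7.366, 7.389, 7.443, 7.525, 7.526, 7.642, 7.896, 7.948, 7.955, 8.099, 8.269, 8.291, 8.752
α = 0.05; lower rank = 40 × 0.025 = 1; upper rank = 40 × 0.975 = 39.
The 1st smallest replicate is 4.713; the 39th is 8.291.

(4.713, 8.291)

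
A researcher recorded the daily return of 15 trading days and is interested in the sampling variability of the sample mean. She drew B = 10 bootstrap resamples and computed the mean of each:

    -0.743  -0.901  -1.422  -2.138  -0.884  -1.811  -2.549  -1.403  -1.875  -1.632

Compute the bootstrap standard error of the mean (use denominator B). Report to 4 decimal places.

Bootstrap SE is the standard deviation of the 10 replicate means.
Mean of replicates: ((-0.743) + (-0.901) + (-1.422) + (-2.138) + (-0.884) + (-1.811) + (-2.549) + (-1.403) + (-1.875) + (-1.632)) / 10 = -15.35800 / 10 = -1.53580
Sum of squared deviations: (+0.79280)² + (+0.63480)² + (+0.11380)² + (−0.60220)² + (+0.65180)² + (−0.27520)² + (−1.01320)² + (+0.13280)² + (−0.33920)² + (−0.09620)² = 3.07620
Variance = 3.07620 / 10 = 0.30762
SE* = √0.30762

SE* = 0.5546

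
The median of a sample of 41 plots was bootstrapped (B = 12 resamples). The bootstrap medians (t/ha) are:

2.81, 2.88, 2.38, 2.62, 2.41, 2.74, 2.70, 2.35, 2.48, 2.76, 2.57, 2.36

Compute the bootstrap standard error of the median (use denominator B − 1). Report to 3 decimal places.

SE* = 0.190

Bootstrap SE is the standard deviation of the 12 replicate medians.
Mean of replicates: (2.81 + 2.88 + 2.38 + 2.62 + 2.41 + 2.74 + 2.70 + 2.35 + 2.48 + 2.76 + 2.57 + 2.36) / 12 = 31.0600 / 12 = 2.5883
Sum of squared deviations: (+0.2217)² + (+0.2917)² + (−0.2083)² + (+0.0317)² + (−0.1783)² + (+0.1517)² + (+0.1117)² + (−0.2383)² + (−0.1083)² + (+0.1717)² + (−0.0183)² + (−0.2283)² = 0.3964
Variance = 0.3964 / 11 = 0.0360
SE* = √0.0360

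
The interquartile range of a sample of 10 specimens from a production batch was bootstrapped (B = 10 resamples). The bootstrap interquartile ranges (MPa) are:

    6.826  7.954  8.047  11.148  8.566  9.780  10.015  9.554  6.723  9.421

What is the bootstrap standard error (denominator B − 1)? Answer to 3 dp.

Bootstrap SE is the standard deviation of the 10 replicate interquartile ranges.
Mean of replicates: (6.826 + 7.954 + 8.047 + 11.148 + 8.566 + 9.780 + 10.015 + 9.554 + 6.723 + 9.421) / 10 = 88.0340 / 10 = 8.8034
Sum of squared deviations: (−1.9774)² + (−0.8494)² + (−0.7564)² + (+2.3446)² + (−0.2374)² + (+0.9766)² + (+1.2116)² + (+0.7506)² + (−2.0804)² + (+0.6176)² = 18.4519
Variance = 18.4519 / 9 = 2.0502
SE* = √2.0502

SE* = 1.432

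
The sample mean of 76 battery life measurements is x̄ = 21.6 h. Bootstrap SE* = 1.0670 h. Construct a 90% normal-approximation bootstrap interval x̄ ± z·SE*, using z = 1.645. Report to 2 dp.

(19.84, 23.36)

Margin = 1.645 × 1.0670 = 1.755
Interval: 21.6 ± 1.755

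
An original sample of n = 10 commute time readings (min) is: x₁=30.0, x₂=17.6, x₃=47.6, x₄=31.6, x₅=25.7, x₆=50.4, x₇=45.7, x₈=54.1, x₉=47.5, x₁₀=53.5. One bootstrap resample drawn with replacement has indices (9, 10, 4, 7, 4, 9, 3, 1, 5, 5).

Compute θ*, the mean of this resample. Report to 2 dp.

Resample values: 47.5, 53.5, 31.6, 45.7, 31.6, 47.5, 47.6, 30.0, 25.7, 25.7.
Mean = (47.5 + 53.5 + 31.6 + 45.7 + 31.6 + 47.5 + 47.6 + 30.0 + 25.7 + 25.7) / 10 = 386.40 / 10 = 38.64

θ* = 38.64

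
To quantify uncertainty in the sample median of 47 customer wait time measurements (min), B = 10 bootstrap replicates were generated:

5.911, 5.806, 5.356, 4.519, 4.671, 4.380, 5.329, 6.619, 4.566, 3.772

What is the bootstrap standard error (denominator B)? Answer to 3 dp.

SE* = 0.817

Bootstrap SE is the standard deviation of the 10 replicate medians.
Mean of replicates: (5.911 + 5.806 + 5.356 + 4.519 + 4.671 + 4.380 + 5.329 + 6.619 + 4.566 + 3.772) / 10 = 50.9290 / 10 = 5.0929
Sum of squared deviations: (+0.8181)² + (+0.7131)² + (+0.2631)² + (−0.5739)² + (−0.4219)² + (−0.7129)² + (+0.2361)² + (+1.5261)² + (−0.5269)² + (−1.3209)² = 6.6697
Variance = 6.6697 / 10 = 0.6670
SE* = √0.6670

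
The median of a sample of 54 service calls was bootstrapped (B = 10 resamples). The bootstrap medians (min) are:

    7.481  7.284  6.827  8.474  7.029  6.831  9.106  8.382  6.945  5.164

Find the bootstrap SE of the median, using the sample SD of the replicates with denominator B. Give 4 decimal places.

Bootstrap SE is the standard deviation of the 10 replicate medians.
Mean of replicates: (7.481 + 7.284 + 6.827 + 8.474 + 7.029 + 6.831 + 9.106 + 8.382 + 6.945 + 5.164) / 10 = 73.52300 / 10 = 7.35230
Sum of squared deviations: (+0.12870)² + (−0.06830)² + (−0.52530)² + (+1.12170)² + (−0.32330)² + (−0.52130)² + (+1.75370)² + (+1.02970)² + (−0.40730)² + (−2.18830)² = 11.02195
Variance = 11.02195 / 10 = 1.10220
SE* = √1.10220

SE* = 1.0499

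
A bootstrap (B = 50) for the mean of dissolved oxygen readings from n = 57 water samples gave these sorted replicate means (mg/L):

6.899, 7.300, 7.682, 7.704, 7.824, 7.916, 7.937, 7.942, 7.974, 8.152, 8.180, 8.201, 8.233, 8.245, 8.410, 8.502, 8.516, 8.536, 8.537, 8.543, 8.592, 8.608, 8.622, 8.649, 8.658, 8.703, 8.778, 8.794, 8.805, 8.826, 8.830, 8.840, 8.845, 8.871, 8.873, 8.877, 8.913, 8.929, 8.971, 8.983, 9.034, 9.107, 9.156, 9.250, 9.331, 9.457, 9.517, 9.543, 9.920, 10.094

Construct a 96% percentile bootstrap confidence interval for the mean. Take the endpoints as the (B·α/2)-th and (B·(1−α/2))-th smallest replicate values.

α = 0.04; lower rank = 50 × 0.020 = 1; upper rank = 50 × 0.980 = 49.
The 1st smallest replicate is 6.899; the 49th is 9.920.

(6.899, 9.920)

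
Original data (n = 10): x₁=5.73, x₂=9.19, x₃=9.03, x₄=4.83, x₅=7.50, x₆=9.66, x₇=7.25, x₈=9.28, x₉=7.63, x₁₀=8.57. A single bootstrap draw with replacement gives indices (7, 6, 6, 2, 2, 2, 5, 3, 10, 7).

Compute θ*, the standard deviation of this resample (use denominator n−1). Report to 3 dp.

θ* = 0.961

Resample values: 7.25, 9.66, 9.66, 9.19, 9.19, 9.19, 7.50, 9.03, 8.57, 7.25.
Mean = 8.6490; sum of squared deviations = 8.3083
s² = 8.3083 / 9 = 0.9231
s = √0.9231 = 0.961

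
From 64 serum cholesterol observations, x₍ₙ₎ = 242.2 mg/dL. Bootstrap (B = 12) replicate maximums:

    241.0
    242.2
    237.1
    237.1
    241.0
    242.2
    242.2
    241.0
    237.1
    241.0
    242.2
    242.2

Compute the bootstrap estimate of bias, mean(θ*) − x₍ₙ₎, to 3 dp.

mean(θ*) = (241.0 + 242.2 + 237.1 + 237.1 + 241.0 + 242.2 + 242.2 + 241.0 + 237.1 + 241.0 + 242.2 + 242.2) / 12 = 240.5250
bias = 240.5250 − 242.2

bias = −1.675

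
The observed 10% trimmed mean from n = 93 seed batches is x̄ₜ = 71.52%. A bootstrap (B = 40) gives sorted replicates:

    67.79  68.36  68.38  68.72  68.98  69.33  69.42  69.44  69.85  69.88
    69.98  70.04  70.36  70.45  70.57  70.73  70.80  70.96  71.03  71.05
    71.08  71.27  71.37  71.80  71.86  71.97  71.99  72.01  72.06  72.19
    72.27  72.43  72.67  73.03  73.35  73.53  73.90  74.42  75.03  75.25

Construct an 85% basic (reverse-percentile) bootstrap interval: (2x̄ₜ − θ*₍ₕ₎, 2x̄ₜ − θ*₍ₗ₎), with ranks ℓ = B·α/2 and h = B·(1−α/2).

Percentile endpoints at ranks 3 and 37: θ*₍3₎ = 68.38, θ*₍37₎ = 73.90.
Basic interval reflects these around x̄ₜ:
  lower = 2 × 71.52 − 73.90 = 69.14
  upper = 2 × 71.52 − 68.38 = 74.66

(69.14, 74.66)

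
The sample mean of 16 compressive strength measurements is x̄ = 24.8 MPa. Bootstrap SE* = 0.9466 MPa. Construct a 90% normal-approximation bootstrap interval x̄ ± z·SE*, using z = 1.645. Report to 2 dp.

(23.24, 26.36)

Margin = 1.645 × 0.9466 = 1.557
Interval: 24.8 ± 1.557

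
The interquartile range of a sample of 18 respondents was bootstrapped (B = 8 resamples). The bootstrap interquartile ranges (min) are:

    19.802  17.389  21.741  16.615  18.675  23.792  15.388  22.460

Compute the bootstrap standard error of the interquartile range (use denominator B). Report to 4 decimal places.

Bootstrap SE is the standard deviation of the 8 replicate interquartile ranges.
Mean of replicates: (19.802 + 17.389 + 21.741 + 16.615 + 18.675 + 23.792 + 15.388 + 22.460) / 8 = 155.86200 / 8 = 19.48275
Sum of squared deviations: (+0.31925)² + (−2.09375)² + (+2.25825)² + (−2.86775)² + (−0.80775)² + (+4.30925)² + (−4.09475)² + (+2.97725)² = 62.66248
Variance = 62.66248 / 8 = 7.83281
SE* = √7.83281

SE* = 2.7987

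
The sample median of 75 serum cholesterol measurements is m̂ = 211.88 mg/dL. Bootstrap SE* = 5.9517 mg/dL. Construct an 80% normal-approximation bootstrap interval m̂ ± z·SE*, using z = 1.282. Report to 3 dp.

(204.250, 219.510)

Margin = 1.282 × 5.9517 = 7.6301
Interval: 211.88 ± 7.6301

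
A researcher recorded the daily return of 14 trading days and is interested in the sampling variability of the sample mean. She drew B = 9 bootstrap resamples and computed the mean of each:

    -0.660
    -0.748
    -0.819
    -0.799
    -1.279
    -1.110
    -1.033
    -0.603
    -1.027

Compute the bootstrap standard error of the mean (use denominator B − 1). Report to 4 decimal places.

Bootstrap SE is the standard deviation of the 9 replicate means.
Mean of replicates: ((-0.660) + (-0.748) + (-0.819) + (-0.799) + (-1.279) + (-1.110) + (-1.033) + (-0.603) + (-1.027)) / 9 = -8.07800 / 9 = -0.89756
Sum of squared deviations: (+0.23756)² + (+0.14956)² + (+0.07856)² + (+0.09856)² + (−0.38144)² + (−0.21244)² + (−0.13544)² + (+0.29456)² + (−0.12944)² = 0.40718
Variance = 0.40718 / 8 = 0.05090
SE* = √0.05090

SE* = 0.2256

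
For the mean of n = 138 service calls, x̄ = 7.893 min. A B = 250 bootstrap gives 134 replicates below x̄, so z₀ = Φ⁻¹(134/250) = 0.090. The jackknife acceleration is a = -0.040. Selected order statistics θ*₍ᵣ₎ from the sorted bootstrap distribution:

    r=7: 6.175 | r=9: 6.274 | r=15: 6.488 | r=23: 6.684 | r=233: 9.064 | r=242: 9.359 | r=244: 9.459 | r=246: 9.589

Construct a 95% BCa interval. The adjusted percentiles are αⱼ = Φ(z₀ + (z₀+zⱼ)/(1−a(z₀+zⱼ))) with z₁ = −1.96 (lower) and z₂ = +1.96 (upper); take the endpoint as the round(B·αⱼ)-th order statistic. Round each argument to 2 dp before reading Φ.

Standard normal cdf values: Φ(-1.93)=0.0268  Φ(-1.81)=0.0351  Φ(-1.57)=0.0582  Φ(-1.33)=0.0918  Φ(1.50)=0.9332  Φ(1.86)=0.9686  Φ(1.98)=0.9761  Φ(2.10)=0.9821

(6.175, 9.459)

Lower: z₀ + z₁ = 0.090 + (-1.960) = -1.870; 1 − a(z₀+z₁) = 1 − (-0.040)(-1.870) = 0.9252; argument = 0.090 + (-1.870)/0.9252 = -1.9312 → -1.93.
α₁ = Φ(-1.93) = 0.0268; rank = round(250 × 0.0268) = 7; θ*₍7₎ = 6.175.
Upper: z₀ + z₂ = 2.050; 1 − a(z₀+z₂) = 1.0820; argument = 1.9846 → 1.98; α₂ = 0.9761; rank = 244; θ*₍244₎ = 9.459.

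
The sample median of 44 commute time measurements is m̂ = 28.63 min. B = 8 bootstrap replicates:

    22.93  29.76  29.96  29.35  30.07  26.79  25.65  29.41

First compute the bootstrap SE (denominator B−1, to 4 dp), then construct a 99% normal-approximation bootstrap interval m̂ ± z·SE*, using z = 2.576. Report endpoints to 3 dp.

Mean of replicates = 27.9900; sum of squared deviations = 47.7254; SE* = √(47.7254/7) = 2.6111
Margin = 2.576 × 2.6111 = 6.7262
Interval: 28.63 ± 6.7262

(21.904, 35.356)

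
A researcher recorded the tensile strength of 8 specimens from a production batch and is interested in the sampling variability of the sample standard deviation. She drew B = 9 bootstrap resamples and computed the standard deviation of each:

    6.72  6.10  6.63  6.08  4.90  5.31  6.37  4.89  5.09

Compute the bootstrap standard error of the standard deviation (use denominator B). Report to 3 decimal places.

Bootstrap SE is the standard deviation of the 9 replicate standard deviations.
Mean of replicates: (6.72 + 6.10 + 6.63 + 6.08 + 4.90 + 5.31 + 6.37 + 4.89 + 5.09) / 9 = 52.0900 / 9 = 5.7878
Sum of squared deviations: (+0.9322)² + (+0.3122)² + (+0.8422)² + (+0.2922)² + (−0.8878)² + (−0.4778)² + (+0.5822)² + (−0.8978)² + (−0.6978)² = 4.4096
Variance = 4.4096 / 9 = 0.4900
SE* = √0.4900

SE* = 0.700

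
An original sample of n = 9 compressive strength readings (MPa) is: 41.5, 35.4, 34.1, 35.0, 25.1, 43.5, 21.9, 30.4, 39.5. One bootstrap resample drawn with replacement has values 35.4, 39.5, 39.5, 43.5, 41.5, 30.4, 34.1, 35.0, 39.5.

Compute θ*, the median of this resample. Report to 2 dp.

Sorted: 30.4, 34.1, 35.0, 35.4, 39.5, 39.5, 39.5, 41.5, 43.5
Median = middle value = 39.50

θ* = 39.50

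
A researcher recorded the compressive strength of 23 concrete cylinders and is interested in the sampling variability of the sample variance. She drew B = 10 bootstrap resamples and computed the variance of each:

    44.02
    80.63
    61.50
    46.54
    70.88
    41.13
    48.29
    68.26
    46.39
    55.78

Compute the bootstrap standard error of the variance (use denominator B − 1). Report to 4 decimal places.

SE* = 13.3891

Bootstrap SE is the standard deviation of the 10 replicate variances.
Mean of replicates: (44.02 + 80.63 + 61.50 + 46.54 + 70.88 + 41.13 + 48.29 + 68.26 + 46.39 + 55.78) / 10 = 563.42000 / 10 = 56.34200
Sum of squared deviations: (−12.32200)² + (+24.28800)² + (+5.15800)² + (−9.80200)² + (+14.53800)² + (−15.21200)² + (−8.05200)² + (+11.91800)² + (−9.95200)² + (−0.56200)² = 1613.41276
Variance = 1613.41276 / 9 = 179.26808
SE* = √179.26808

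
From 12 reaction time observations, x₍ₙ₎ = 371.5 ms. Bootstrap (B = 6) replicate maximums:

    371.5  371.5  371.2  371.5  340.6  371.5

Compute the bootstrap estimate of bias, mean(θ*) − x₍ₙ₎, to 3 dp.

mean(θ*) = (371.5 + 371.5 + 371.2 + 371.5 + 340.6 + 371.5) / 6 = 366.3000
bias = 366.3000 − 371.5

bias = −5.200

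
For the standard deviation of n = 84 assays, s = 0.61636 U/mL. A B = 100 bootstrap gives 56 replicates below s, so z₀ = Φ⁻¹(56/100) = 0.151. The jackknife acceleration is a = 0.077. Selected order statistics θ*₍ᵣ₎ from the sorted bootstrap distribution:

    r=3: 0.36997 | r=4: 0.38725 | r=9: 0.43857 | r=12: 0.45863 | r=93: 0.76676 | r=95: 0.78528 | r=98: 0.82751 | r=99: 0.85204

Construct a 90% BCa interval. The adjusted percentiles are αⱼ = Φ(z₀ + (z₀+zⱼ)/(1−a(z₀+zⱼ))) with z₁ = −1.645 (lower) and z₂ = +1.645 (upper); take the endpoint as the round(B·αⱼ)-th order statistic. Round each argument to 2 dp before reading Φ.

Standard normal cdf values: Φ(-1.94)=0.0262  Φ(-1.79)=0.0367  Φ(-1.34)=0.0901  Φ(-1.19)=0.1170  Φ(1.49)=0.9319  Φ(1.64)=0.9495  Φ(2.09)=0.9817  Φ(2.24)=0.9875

(0.45863, 0.85204)

Lower: z₀ + z₁ = 0.151 + (-1.645) = -1.494; 1 − a(z₀+z₁) = 1 − (0.077)(-1.494) = 1.1150; argument = 0.151 + (-1.494)/1.1150 = -1.1889 → -1.19.
α₁ = Φ(-1.19) = 0.1170; rank = round(100 × 0.1170) = 12; θ*₍12₎ = 0.45863.
Upper: z₀ + z₂ = 1.796; 1 − a(z₀+z₂) = 0.8617; argument = 2.2352 → 2.24; α₂ = 0.9875; rank = 99; θ*₍99₎ = 0.85204.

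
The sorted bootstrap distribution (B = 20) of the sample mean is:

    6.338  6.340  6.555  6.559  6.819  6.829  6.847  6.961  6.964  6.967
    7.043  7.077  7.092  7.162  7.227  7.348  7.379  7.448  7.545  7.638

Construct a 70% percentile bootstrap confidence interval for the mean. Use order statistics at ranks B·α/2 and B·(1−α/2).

α = 0.30; lower rank = 20 × 0.150 = 3; upper rank = 20 × 0.850 = 17.
The 3rd smallest replicate is 6.555; the 17th is 7.379.

(6.555, 7.379)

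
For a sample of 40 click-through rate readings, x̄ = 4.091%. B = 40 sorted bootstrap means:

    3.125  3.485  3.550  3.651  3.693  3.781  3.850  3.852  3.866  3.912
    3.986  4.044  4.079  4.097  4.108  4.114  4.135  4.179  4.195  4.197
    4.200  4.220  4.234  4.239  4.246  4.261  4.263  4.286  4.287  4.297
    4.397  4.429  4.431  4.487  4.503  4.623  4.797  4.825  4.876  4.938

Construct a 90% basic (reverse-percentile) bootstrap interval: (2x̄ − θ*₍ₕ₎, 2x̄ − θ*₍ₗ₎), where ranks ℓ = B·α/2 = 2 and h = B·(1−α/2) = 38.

Percentile endpoints at ranks 2 and 38: θ*₍2₎ = 3.485, θ*₍38₎ = 4.825.
Basic interval reflects these around x̄:
  lower = 2 × 4.091 − 4.825 = 3.357
  upper = 2 × 4.091 − 3.485 = 4.697

(3.357, 4.697)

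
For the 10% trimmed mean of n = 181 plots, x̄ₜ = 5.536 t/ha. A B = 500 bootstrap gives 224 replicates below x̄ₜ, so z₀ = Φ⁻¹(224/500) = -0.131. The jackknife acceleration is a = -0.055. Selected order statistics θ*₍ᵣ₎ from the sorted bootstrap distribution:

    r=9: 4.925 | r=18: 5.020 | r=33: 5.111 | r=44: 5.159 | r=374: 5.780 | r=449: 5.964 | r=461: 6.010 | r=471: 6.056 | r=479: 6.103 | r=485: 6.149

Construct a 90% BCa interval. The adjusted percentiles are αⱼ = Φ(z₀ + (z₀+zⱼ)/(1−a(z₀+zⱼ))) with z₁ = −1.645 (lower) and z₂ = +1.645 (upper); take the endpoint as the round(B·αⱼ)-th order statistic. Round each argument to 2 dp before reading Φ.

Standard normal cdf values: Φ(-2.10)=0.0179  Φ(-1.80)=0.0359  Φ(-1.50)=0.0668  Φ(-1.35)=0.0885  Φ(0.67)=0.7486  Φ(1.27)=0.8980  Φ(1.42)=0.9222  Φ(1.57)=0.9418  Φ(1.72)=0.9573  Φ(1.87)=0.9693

(4.925, 5.964)

Lower: z₀ + z₁ = -0.131 + (-1.645) = -1.776; 1 − a(z₀+z₁) = 1 − (-0.055)(-1.776) = 0.9023; argument = -0.131 + (-1.776)/0.9023 = -2.0993 → -2.10.
α₁ = Φ(-2.10) = 0.0179; rank = round(500 × 0.0179) = 9; θ*₍9₎ = 4.925.
Upper: z₀ + z₂ = 1.514; 1 − a(z₀+z₂) = 1.0833; argument = 1.2666 → 1.27; α₂ = 0.8980; rank = 449; θ*₍449₎ = 5.964.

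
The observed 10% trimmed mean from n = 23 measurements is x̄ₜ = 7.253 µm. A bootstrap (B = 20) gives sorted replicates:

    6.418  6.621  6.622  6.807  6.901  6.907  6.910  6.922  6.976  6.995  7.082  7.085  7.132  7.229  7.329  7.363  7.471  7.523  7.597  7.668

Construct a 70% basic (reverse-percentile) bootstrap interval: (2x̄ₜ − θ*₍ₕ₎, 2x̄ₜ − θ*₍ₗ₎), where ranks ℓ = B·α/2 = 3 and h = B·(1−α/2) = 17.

(7.035, 7.884)

Percentile endpoints at ranks 3 and 17: θ*₍3₎ = 6.622, θ*₍17₎ = 7.471.
Basic interval reflects these around x̄ₜ:
  lower = 2 × 7.253 − 7.471 = 7.035
  upper = 2 × 7.253 − 6.622 = 7.884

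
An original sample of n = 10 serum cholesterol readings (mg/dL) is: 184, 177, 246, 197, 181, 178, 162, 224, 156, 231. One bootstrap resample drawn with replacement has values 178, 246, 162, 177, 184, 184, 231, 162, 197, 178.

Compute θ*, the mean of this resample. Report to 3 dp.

Mean = (178 + 246 + 162 + 177 + 184 + 184 + 231 + 162 + 197 + 178) / 10 = 1899.0 / 10 = 189.900

θ* = 189.900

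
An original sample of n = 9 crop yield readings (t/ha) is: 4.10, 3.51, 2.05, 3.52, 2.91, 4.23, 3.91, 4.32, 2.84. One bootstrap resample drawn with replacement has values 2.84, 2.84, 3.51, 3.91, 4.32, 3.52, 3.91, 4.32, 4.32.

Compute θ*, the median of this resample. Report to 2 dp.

Sorted: 2.84, 2.84, 3.51, 3.52, 3.91, 3.91, 4.32, 4.32, 4.32
Median = middle value = 3.91

θ* = 3.91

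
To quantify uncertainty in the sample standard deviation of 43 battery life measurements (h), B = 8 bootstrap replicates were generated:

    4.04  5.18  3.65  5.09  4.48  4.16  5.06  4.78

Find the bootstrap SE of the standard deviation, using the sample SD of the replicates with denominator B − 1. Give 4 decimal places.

SE* = 0.5642

Bootstrap SE is the standard deviation of the 8 replicate standard deviations.
Mean of replicates: (4.04 + 5.18 + 3.65 + 5.09 + 4.48 + 4.16 + 5.06 + 4.78) / 8 = 36.44000 / 8 = 4.55500
Sum of squared deviations: (−0.51500)² + (+0.62500)² + (−0.90500)² + (+0.53500)² + (−0.07500)² + (−0.39500)² + (+0.50500)² + (+0.22500)² = 2.22840
Variance = 2.22840 / 7 = 0.31834
SE* = √0.31834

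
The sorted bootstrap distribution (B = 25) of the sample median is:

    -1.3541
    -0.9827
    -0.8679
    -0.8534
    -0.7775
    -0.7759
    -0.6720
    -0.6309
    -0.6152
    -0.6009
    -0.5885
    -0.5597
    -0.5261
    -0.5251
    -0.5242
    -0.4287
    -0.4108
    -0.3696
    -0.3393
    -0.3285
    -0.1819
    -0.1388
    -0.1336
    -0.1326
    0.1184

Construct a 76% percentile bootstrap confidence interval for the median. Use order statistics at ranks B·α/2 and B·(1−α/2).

α = 0.24; lower rank = 25 × 0.120 = 3; upper rank = 25 × 0.880 = 22.
The 3rd smallest replicate is -0.8679; the 22nd is -0.1388.

(-0.8679, -0.1388)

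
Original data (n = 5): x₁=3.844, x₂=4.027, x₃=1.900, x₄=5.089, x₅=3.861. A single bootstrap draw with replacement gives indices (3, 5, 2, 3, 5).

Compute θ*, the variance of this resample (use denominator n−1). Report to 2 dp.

θ* = 1.22

Resample values: 1.900, 3.861, 4.027, 1.900, 3.861.
Mean = 3.1098; sum of squared deviations = 4.8971
s² = 4.8971 / 4 = 1.2243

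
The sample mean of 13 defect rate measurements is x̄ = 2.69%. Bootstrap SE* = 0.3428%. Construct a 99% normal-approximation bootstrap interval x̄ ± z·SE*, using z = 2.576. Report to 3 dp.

(1.807, 3.573)

Margin = 2.576 × 0.3428 = 0.8831
Interval: 2.69 ± 0.8831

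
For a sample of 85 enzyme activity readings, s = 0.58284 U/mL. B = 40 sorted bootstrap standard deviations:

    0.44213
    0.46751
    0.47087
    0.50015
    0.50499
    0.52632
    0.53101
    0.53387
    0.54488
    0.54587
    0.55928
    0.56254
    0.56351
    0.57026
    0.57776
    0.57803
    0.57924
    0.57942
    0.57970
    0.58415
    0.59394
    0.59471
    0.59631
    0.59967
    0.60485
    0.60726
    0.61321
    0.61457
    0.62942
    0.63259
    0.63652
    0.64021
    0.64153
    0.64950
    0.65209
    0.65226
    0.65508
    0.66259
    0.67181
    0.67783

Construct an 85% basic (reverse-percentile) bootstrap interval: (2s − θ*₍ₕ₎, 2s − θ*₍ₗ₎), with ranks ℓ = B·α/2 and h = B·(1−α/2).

(0.51060, 0.69481)

Percentile endpoints at ranks 3 and 37: θ*₍3₎ = 0.47087, θ*₍37₎ = 0.65508.
Basic interval reflects these around s:
  lower = 2 × 0.58284 − 0.65508 = 0.51060
  upper = 2 × 0.58284 − 0.47087 = 0.69481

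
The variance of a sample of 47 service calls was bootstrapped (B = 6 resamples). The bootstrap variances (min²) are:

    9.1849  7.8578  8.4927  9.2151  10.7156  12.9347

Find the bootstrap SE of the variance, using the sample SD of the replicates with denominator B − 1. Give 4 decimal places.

Bootstrap SE is the standard deviation of the 6 replicate variances.
Mean of replicates: (9.1849 + 7.8578 + 8.4927 + 9.2151 + 10.7156 + 12.9347) / 6 = 58.40080 / 6 = 9.73347
Sum of squared deviations: (−0.54857)² + (−1.87567)² + (−1.24077)² + (−0.51837)² + (+0.98213)² + (+3.20123)² = 16.83974
Variance = 16.83974 / 5 = 3.36795
SE* = √3.36795

SE* = 1.8352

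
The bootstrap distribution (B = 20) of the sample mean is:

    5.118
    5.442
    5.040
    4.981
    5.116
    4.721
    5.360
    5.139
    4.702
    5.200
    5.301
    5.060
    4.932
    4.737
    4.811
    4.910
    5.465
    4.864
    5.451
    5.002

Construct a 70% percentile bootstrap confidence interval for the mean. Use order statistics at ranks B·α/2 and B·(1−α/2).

(4.737, 5.360)

Sorted replicates: 4.702, 4.721, 4.737, 4.811, 4.864, 4.910, 4.932, 4.981, 5.002, 5.040, 5.060, 5.116, 5.118, 5.139, 5.200, 5.301, 5.360, 5.442, 5.451, 5.465
α = 0.30; lower rank = 20 × 0.150 = 3; upper rank = 20 × 0.850 = 17.
The 3rd smallest replicate is 4.737; the 17th is 5.360.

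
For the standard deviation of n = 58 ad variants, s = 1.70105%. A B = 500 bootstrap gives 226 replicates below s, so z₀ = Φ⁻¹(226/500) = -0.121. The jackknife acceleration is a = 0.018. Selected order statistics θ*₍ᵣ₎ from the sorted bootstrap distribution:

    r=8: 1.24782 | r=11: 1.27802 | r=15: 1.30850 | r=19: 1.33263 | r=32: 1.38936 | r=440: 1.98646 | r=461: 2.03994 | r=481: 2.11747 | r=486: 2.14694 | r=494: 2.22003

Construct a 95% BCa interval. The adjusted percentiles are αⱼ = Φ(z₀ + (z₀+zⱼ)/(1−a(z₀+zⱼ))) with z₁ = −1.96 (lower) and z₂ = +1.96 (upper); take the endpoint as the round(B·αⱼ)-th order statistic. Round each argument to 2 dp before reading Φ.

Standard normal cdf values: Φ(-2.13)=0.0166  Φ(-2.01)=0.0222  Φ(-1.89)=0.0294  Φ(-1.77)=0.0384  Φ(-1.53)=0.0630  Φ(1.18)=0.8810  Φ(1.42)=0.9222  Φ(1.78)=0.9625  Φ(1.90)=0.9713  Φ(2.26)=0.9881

Lower: z₀ + z₁ = -0.121 + (-1.960) = -2.081; 1 − a(z₀+z₁) = 1 − (0.018)(-2.081) = 1.0375; argument = -0.121 + (-2.081)/1.0375 = -2.1269 → -2.13.
α₁ = Φ(-2.13) = 0.0166; rank = round(500 × 0.0166) = 8; θ*₍8₎ = 1.24782.
Upper: z₀ + z₂ = 1.839; 1 − a(z₀+z₂) = 0.9669; argument = 1.7810 → 1.78; α₂ = 0.9625; rank = 481; θ*₍481₎ = 2.11747.

(1.24782, 2.11747)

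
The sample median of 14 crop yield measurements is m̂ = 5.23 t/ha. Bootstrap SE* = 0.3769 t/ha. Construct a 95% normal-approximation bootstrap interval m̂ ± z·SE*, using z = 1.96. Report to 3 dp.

Margin = 1.96 × 0.3769 = 0.7387
Interval: 5.23 ± 0.7387

(4.491, 5.969)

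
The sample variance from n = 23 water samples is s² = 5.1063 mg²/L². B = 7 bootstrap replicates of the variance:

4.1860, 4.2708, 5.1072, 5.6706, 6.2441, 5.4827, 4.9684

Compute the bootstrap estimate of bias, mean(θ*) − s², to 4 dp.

bias = +0.0265

mean(θ*) = (4.1860 + 4.2708 + 5.1072 + 5.6706 + 6.2441 + 5.4827 + 4.9684) / 7 = 5.13283
bias = 5.13283 − 5.1063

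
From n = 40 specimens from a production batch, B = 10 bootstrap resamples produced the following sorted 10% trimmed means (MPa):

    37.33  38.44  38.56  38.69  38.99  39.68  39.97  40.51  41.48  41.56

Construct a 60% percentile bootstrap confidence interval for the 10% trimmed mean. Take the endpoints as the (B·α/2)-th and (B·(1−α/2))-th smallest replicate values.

(38.44, 40.51)

α = 0.40; lower rank = 10 × 0.200 = 2; upper rank = 10 × 0.800 = 8.
The 2nd smallest replicate is 38.44; the 8th is 40.51.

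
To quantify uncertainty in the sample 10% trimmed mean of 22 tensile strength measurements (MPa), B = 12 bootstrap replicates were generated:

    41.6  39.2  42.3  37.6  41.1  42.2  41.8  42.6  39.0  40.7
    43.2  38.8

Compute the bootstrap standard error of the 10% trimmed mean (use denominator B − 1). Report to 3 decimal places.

SE* = 1.783

Bootstrap SE is the standard deviation of the 12 replicate 10% trimmed means.
Mean of replicates: (41.6 + 39.2 + 42.3 + 37.6 + 41.1 + 42.2 + 41.8 + 42.6 + 39.0 + 40.7 + 43.2 + 38.8) / 12 = 490.1000 / 12 = 40.8417
Sum of squared deviations: (+0.7583)² + (−1.6417)² + (+1.4583)² + (−3.2417)² + (+0.2583)² + (+1.3583)² + (+0.9583)² + (+1.7583)² + (−1.8417)² + (−0.1417)² + (+2.3583)² + (−2.0417)² = 34.9692
Variance = 34.9692 / 11 = 3.1790
SE* = √3.1790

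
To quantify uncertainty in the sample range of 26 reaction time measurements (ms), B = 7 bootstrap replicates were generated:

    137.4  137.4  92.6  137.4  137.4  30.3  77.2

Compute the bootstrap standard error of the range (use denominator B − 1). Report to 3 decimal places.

SE* = 42.180

Bootstrap SE is the standard deviation of the 7 replicate ranges.
Mean of replicates: (137.4 + 137.4 + 92.6 + 137.4 + 137.4 + 30.3 + 77.2) / 7 = 749.7000 / 7 = 107.1000
Sum of squared deviations: (+30.3000)² + (+30.3000)² + (−14.5000)² + (+30.3000)² + (+30.3000)² + (−76.8000)² + (−29.9000)² = 10674.8600
Variance = 10674.8600 / 6 = 1779.1433
SE* = √1779.1433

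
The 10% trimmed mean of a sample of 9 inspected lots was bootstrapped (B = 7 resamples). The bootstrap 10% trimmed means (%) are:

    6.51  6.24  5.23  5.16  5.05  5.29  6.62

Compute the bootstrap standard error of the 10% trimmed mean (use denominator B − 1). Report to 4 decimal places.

SE* = 0.6942

Bootstrap SE is the standard deviation of the 7 replicate 10% trimmed means.
Mean of replicates: (6.51 + 6.24 + 5.23 + 5.16 + 5.05 + 5.29 + 6.62) / 7 = 40.10000 / 7 = 5.72857
Sum of squared deviations: (+0.78143)² + (+0.51143)² + (−0.49857)² + (−0.56857)² + (−0.67857)² + (−0.43857)² + (+0.89143)² = 2.89149
Variance = 2.89149 / 6 = 0.48191
SE* = √0.48191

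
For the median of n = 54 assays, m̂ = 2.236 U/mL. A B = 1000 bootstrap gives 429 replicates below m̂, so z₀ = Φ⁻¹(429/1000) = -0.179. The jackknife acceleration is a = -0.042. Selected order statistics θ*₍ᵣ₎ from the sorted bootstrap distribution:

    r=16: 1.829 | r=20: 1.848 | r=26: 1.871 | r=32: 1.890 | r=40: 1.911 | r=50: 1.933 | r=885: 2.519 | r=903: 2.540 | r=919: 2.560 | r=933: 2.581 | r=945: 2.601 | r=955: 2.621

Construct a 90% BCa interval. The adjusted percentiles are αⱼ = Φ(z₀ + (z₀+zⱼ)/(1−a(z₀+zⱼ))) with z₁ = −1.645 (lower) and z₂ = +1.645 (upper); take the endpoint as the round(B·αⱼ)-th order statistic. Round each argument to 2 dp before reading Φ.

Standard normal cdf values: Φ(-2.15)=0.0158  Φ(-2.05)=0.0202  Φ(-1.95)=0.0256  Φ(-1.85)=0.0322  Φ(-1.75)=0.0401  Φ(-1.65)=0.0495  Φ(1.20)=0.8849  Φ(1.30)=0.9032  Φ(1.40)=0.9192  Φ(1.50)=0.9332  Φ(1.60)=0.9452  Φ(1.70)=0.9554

(1.829, 2.519)

Lower: z₀ + z₁ = -0.179 + (-1.645) = -1.824; 1 − a(z₀+z₁) = 1 − (-0.042)(-1.824) = 0.9234; argument = -0.179 + (-1.824)/0.9234 = -2.1543 → -2.15.
α₁ = Φ(-2.15) = 0.0158; rank = round(1000 × 0.0158) = 16; θ*₍16₎ = 1.829.
Upper: z₀ + z₂ = 1.466; 1 − a(z₀+z₂) = 1.0616; argument = 1.2020 → 1.20; α₂ = 0.8849; rank = 885; θ*₍885₎ = 2.519.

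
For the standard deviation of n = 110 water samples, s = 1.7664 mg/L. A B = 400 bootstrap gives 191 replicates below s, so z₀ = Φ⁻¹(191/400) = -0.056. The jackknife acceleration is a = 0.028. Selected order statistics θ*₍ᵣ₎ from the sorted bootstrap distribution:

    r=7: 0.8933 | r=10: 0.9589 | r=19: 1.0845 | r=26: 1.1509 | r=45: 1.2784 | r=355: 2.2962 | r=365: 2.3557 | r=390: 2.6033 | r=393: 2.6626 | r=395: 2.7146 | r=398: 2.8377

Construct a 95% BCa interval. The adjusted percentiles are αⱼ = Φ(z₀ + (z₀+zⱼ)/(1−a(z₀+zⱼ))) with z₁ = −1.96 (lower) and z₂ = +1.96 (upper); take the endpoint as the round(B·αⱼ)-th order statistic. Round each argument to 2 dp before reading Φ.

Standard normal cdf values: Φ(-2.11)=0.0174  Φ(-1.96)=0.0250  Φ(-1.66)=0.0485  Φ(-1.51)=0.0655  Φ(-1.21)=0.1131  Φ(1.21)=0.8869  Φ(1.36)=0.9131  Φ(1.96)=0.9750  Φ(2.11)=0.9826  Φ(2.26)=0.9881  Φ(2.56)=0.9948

(0.9589, 2.6033)

Lower: z₀ + z₁ = -0.056 + (-1.960) = -2.016; 1 − a(z₀+z₁) = 1 − (0.028)(-2.016) = 1.0564; argument = -0.056 + (-2.016)/1.0564 = -1.9643 → -1.96.
α₁ = Φ(-1.96) = 0.0250; rank = round(400 × 0.0250) = 10; θ*₍10₎ = 0.9589.
Upper: z₀ + z₂ = 1.904; 1 − a(z₀+z₂) = 0.9467; argument = 1.9552 → 1.96; α₂ = 0.9750; rank = 390; θ*₍390₎ = 2.6033.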